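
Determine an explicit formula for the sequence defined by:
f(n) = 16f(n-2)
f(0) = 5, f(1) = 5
Characteristic equation: x² - 16 = 0, which factors as (x - (-4))(x - (4)) = 0.
Roots r₁ = -4, r₂ = 4 (distinct).
General solution: f(n) = A·(-4)^n + B·(4)^n.
From f(0) = 5: A + B = 5.
From f(1) = 5: -4A + 4B = 5.
Solving: A = \frac{15}{8}, B = \frac{25}{8}.
So f(n) = \frac{15 \left(-4\right)^{n}}{8} + \frac{25 \cdot 4^{n}}{8}.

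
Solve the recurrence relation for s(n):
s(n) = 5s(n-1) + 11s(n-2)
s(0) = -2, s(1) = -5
Characteristic equation: x² - 5x - 11 = 0.
Discriminant Δ = (5)² + 4·(11) = 69.
Roots r₁,₂ = (5 ± √69)/2, so r₁ = \frac{5}{2} + \frac{\sqrt{69}}{2}, r₂ = \frac{5}{2} - \frac{\sqrt{69}}{2}.
General solution: s(n) = A·r₁^n + B·r₂^n.
From the initial conditions, A + B = -2 and r₁A + r₂B = -5.
Since r₁ - r₂ = √69: A = (-5 - (-2)r₂)/√69 = -1, and B = -2 - A = -1.
So s(n) = \left(-1\right)\left(\frac{5}{2} + \frac{\sqrt{69}}{2}\right)^n + \left(-1\right)\left(\frac{5}{2} - \frac{\sqrt{69}}{2}\right)^n.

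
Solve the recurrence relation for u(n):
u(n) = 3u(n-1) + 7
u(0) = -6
First-order linear non-homogeneous.
Homogeneous solution: u_h(n) = A·(3)^n.
Try constant particular solution u_p = K: K = 3K + 7 ⇒ K = - \frac{7}{2}.
General: u(n) = A·(3)^n - \frac{7}{2}.
Apply u(0) = -6: A - \frac{7}{2} = -6 ⇒ A = - \frac{5}{2}.
So u(n) = - \frac{5 \cdot 3^{n}}{2} - \frac{7}{2}.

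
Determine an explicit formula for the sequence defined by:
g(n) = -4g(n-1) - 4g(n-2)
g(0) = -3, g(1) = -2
Characteristic equation: x² + 4x + 4 = 0, which is (x - (-2))².
Repeated root r = -2.
General solution: g(n) = (A + Bn)·(-2)^n.
From g(0) = -3: A = -3.
From g(1) = -2: (A + B)·(-2) = -2 ⇒ B = 4.
So g(n) = \left(4 n - 3\right) \cdot (-2)^n.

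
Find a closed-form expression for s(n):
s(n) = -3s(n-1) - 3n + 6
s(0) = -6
First-order linear with linear forcing.
Homogeneous solution: s_h(n) = A·(-3)^n.
Try particular s_p(n) = pn + q. Substituting:
  pn + q = -3(p(n-1) + q) - 3n + 6.
Matching the n-coefficient: p = -3p - 3 ⇒ p = - \frac{3}{4}.
Matching constants: q = 3p - 3q + 6 ⇒ q = \frac{15}{16}.
General: s(n) = A·(-3)^n - \frac{3 n}{4} + \frac{15}{16}.
Apply s(0) = -6: A + \frac{15}{16} = -6 ⇒ A = - \frac{111}{16}.
So s(n) = - \frac{111 \left(-3\right)^{n}}{16} - \frac{3 n}{4} + \frac{15}{16}.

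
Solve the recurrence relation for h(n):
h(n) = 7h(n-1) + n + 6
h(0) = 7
First-order linear with linear forcing.
Homogeneous solution: h_h(n) = A·(7)^n.
Try particular h_p(n) = pn + q. Substituting:
  pn + q = 7(p(n-1) + q) + n + 6.
Matching the n-coefficient: p = 7p + 1 ⇒ p = - \frac{1}{6}.
Matching constants: q = -7p + 7q + 6 ⇒ q = - \frac{43}{36}.
General: h(n) = A·(7)^n - \frac{n}{6} - \frac{43}{36}.
Apply h(0) = 7: A - \frac{43}{36} = 7 ⇒ A = \frac{295}{36}.
So h(n) = \frac{295 \cdot 7^{n}}{36} - \frac{n}{6} - \frac{43}{36}.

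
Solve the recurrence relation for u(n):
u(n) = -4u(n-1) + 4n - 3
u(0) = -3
First-order linear with linear forcing.
Homogeneous solution: u_h(n) = A·(-4)^n.
Try particular u_p(n) = pn + q. Substituting:
  pn + q = -4(p(n-1) + q) + 4n - 3.
Matching the n-coefficient: p = -4p + 4 ⇒ p = \frac{4}{5}.
Matching constants: q = 4p - 4q - 3 ⇒ q = \frac{1}{25}.
General: u(n) = A·(-4)^n + \frac{4 n}{5} + \frac{1}{25}.
Apply u(0) = -3: A + \frac{1}{25} = -3 ⇒ A = - \frac{76}{25}.
So u(n) = - \frac{76 \left(-4\right)^{n}}{25} + \frac{4 n}{5} + \frac{1}{25}.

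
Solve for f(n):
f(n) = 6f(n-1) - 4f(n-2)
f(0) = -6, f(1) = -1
Characteristic equation: x² - 6x + 4 = 0.
Discriminant Δ = (6)² + 4·(-4) = 20.
Roots r₁,₂ = (6 ± √20)/2, so r₁ = \sqrt{5} + 3, r₂ = 3 - \sqrt{5}.
General solution: f(n) = A·r₁^n + B·r₂^n.
From the initial conditions, A + B = -6 and r₁A + r₂B = -1.
Since r₁ - r₂ = √20: A = (-1 - (-6)r₂)/√20 = -3 + \frac{17 \sqrt{5}}{10}, and B = -6 - A = - \frac{17 \sqrt{5}}{10} - 3.
So f(n) = \left(-3 + \frac{17 \sqrt{5}}{10}\right)\left(\sqrt{5} + 3\right)^n + \left(- \frac{17 \sqrt{5}}{10} - 3\right)\left(3 - \sqrt{5}\right)^n.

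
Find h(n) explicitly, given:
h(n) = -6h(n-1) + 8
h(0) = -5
First-order linear non-homogeneous.
Homogeneous solution: h_h(n) = A·(-6)^n.
Try constant particular solution h_p = K: K = -6K + 8 ⇒ K = \frac{8}{7}.
General: h(n) = A·(-6)^n + \frac{8}{7}.
Apply h(0) = -5: A + \frac{8}{7} = -5 ⇒ A = - \frac{43}{7}.
So h(n) = \frac{8}{7} - \frac{43 \left(-6\right)^{n}}{7}.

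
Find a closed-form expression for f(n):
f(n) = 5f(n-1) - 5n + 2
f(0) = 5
First-order linear with linear forcing.
Homogeneous solution: f_h(n) = A·(5)^n.
Try particular f_p(n) = pn + q. Substituting:
  pn + q = 5(p(n-1) + q) - 5n + 2.
Matching the n-coefficient: p = 5p - 5 ⇒ p = \frac{5}{4}.
Matching constants: q = -5p + 5q + 2 ⇒ q = \frac{17}{16}.
General: f(n) = A·(5)^n + \frac{5 n}{4} + \frac{17}{16}.
Apply f(0) = 5: A + \frac{17}{16} = 5 ⇒ A = \frac{63}{16}.
So f(n) = \frac{63 \cdot 5^{n}}{16} + \frac{5 n}{4} + \frac{17}{16}.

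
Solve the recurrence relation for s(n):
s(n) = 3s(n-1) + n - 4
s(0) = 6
First-order linear with linear forcing.
Homogeneous solution: s_h(n) = A·(3)^n.
Try particular s_p(n) = pn + q. Substituting:
  pn + q = 3(p(n-1) + q) + n - 4.
Matching the n-coefficient: p = 3p + 1 ⇒ p = - \frac{1}{2}.
Matching constants: q = -3p + 3q - 4 ⇒ q = \frac{5}{4}.
General: s(n) = A·(3)^n - \frac{n}{2} + \frac{5}{4}.
Apply s(0) = 6: A + \frac{5}{4} = 6 ⇒ A = \frac{19}{4}.
So s(n) = \frac{19 \cdot 3^{n}}{4} - \frac{n}{2} + \frac{5}{4}.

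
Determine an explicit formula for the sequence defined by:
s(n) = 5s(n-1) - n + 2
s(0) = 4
First-order linear with linear forcing.
Homogeneous solution: s_h(n) = A·(5)^n.
Try particular s_p(n) = pn + q. Substituting:
  pn + q = 5(p(n-1) + q) - n + 2.
Matching the n-coefficient: p = 5p - 1 ⇒ p = \frac{1}{4}.
Matching constants: q = -5p + 5q + 2 ⇒ q = - \frac{3}{16}.
General: s(n) = A·(5)^n + \frac{n}{4} - \frac{3}{16}.
Apply s(0) = 4: A - \frac{3}{16} = 4 ⇒ A = \frac{67}{16}.
So s(n) = \frac{67 \cdot 5^{n}}{16} + \frac{n}{4} - \frac{3}{16}.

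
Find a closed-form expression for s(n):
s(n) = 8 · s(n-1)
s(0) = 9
Pure geometric recurrence with ratio 8.
By induction s(n) = s(0) · (8)^n = 9 \cdot 8^{n}.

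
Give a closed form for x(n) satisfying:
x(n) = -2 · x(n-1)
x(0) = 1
Pure geometric recurrence with ratio -2.
By induction x(n) = x(0) · (-2)^n = \left(-2\right)^{n}.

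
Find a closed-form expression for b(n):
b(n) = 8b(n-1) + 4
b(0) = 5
First-order linear non-homogeneous.
Homogeneous solution: b_h(n) = A·(8)^n.
Try constant particular solution b_p = K: K = 8K + 4 ⇒ K = - \frac{4}{7}.
General: b(n) = A·(8)^n - \frac{4}{7}.
Apply b(0) = 5: A - \frac{4}{7} = 5 ⇒ A = \frac{39}{7}.
So b(n) = \frac{39 \cdot 8^{n}}{7} - \frac{4}{7}.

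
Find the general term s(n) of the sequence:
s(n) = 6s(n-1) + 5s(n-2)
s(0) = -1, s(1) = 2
Characteristic equation: x² - 6x - 5 = 0.
Discriminant Δ = (6)² + 4·(5) = 56.
Roots r₁,₂ = (6 ± √56)/2, so r₁ = 3 + \sqrt{14}, r₂ = 3 - \sqrt{14}.
General solution: s(n) = A·r₁^n + B·r₂^n.
From the initial conditions, A + B = -1 and r₁A + r₂B = 2.
Since r₁ - r₂ = √56: A = (2 - (-1)r₂)/√56 = - \frac{1}{2} + \frac{5 \sqrt{14}}{28}, and B = -1 - A = - \frac{5 \sqrt{14}}{28} - \frac{1}{2}.
So s(n) = \left(- \frac{1}{2} + \frac{5 \sqrt{14}}{28}\right)\left(3 + \sqrt{14}\right)^n + \left(- \frac{5 \sqrt{14}}{28} - \frac{1}{2}\right)\left(3 - \sqrt{14}\right)^n.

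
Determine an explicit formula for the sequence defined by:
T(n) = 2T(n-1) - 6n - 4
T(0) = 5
First-order linear with linear forcing.
Homogeneous solution: T_h(n) = A·(2)^n.
Try particular T_p(n) = pn + q. Substituting:
  pn + q = 2(p(n-1) + q) - 6n - 4.
Matching the n-coefficient: p = 2p - 6 ⇒ p = 6.
Matching constants: q = -2p + 2q - 4 ⇒ q = 16.
General: T(n) = A·(2)^n + 6 n + 16.
Apply T(0) = 5: A + 16 = 5 ⇒ A = -11.
So T(n) = - 11 \cdot 2^{n} + 6 n + 16.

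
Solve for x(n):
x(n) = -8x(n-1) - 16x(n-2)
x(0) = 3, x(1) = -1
Characteristic equation: x² + 8x + 16 = 0, which is (x - (-4))².
Repeated root r = -4.
General solution: x(n) = (A + Bn)·(-4)^n.
From x(0) = 3: A = 3.
From x(1) = -1: (A + B)·(-4) = -1 ⇒ B = - \frac{11}{4}.
So x(n) = \left(3 - \frac{11 n}{4}\right) \cdot (-4)^n.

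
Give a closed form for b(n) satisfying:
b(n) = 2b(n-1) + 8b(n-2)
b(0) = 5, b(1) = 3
Characteristic equation: x² - 2x - 8 = 0, which factors as (x - (4))(x - (-2)) = 0.
Roots r₁ = 4, r₂ = -2 (distinct).
General solution: b(n) = A·(4)^n + B·(-2)^n.
From b(0) = 5: A + B = 5.
From b(1) = 3: 4A - 2B = 3.
Solving: A = \frac{13}{6}, B = \frac{17}{6}.
So b(n) = \frac{17 \left(-2\right)^{n}}{6} + \frac{13 \cdot 4^{n}}{6}.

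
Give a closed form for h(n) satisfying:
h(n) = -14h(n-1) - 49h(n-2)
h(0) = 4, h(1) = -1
Characteristic equation: x² + 14x + 49 = 0, which is (x - (-7))².
Repeated root r = -7.
General solution: h(n) = (A + Bn)·(-7)^n.
From h(0) = 4: A = 4.
From h(1) = -1: (A + B)·(-7) = -1 ⇒ B = - \frac{27}{7}.
So h(n) = \left(4 - \frac{27 n}{7}\right) \cdot (-7)^n.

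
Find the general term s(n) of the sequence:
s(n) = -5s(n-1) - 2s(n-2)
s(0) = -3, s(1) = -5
Characteristic equation: x² + 5x + 2 = 0.
Discriminant Δ = (-5)² + 4·(-2) = 17.
Roots r₁,₂ = (-5 ± √17)/2, so r₁ = - \frac{5}{2} + \frac{\sqrt{17}}{2}, r₂ = - \frac{5}{2} - \frac{\sqrt{17}}{2}.
General solution: s(n) = A·r₁^n + B·r₂^n.
From the initial conditions, A + B = -3 and r₁A + r₂B = -5.
Since r₁ - r₂ = √17: A = (-5 - (-3)r₂)/√17 = - \frac{25 \sqrt{17}}{34} - \frac{3}{2}, and B = -3 - A = - \frac{3}{2} + \frac{25 \sqrt{17}}{34}.
So s(n) = \left(- \frac{25 \sqrt{17}}{34} - \frac{3}{2}\right)\left(- \frac{5}{2} + \frac{\sqrt{17}}{2}\right)^n + \left(- \frac{3}{2} + \frac{25 \sqrt{17}}{34}\right)\left(- \frac{5}{2} - \frac{\sqrt{17}}{2}\right)^n.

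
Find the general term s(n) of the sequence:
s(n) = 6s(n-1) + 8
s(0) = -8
First-order linear non-homogeneous.
Homogeneous solution: s_h(n) = A·(6)^n.
Try constant particular solution s_p = K: K = 6K + 8 ⇒ K = - \frac{8}{5}.
General: s(n) = A·(6)^n - \frac{8}{5}.
Apply s(0) = -8: A - \frac{8}{5} = -8 ⇒ A = - \frac{32}{5}.
So s(n) = - \frac{32 \cdot 6^{n}}{5} - \frac{8}{5}.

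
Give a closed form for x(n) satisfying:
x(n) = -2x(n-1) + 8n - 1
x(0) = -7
First-order linear with linear forcing.
Homogeneous solution: x_h(n) = A·(-2)^n.
Try particular x_p(n) = pn + q. Substituting:
  pn + q = -2(p(n-1) + q) + 8n - 1.
Matching the n-coefficient: p = -2p + 8 ⇒ p = \frac{8}{3}.
Matching constants: q = 2p - 2q - 1 ⇒ q = \frac{13}{9}.
General: x(n) = A·(-2)^n + \frac{8 n}{3} + \frac{13}{9}.
Apply x(0) = -7: A + \frac{13}{9} = -7 ⇒ A = - \frac{76}{9}.
So x(n) = - \frac{76 \left(-2\right)^{n}}{9} + \frac{8 n}{3} + \frac{13}{9}.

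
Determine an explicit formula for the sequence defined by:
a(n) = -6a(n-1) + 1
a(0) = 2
First-order linear non-homogeneous.
Homogeneous solution: a_h(n) = A·(-6)^n.
Try constant particular solution a_p = K: K = -6K + 1 ⇒ K = \frac{1}{7}.
General: a(n) = A·(-6)^n + \frac{1}{7}.
Apply a(0) = 2: A + \frac{1}{7} = 2 ⇒ A = \frac{13}{7}.
So a(n) = \frac{13 \left(-6\right)^{n}}{7} + \frac{1}{7}.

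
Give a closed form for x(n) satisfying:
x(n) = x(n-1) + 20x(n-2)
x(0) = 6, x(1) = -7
Characteristic equation: x² - x - 20 = 0, which factors as (x - (5))(x - (-4)) = 0.
Roots r₁ = 5, r₂ = -4 (distinct).
General solution: x(n) = A·(5)^n + B·(-4)^n.
From x(0) = 6: A + B = 6.
From x(1) = -7: 5A - 4B = -7.
Solving: A = \frac{17}{9}, B = \frac{37}{9}.
So x(n) = \frac{37 \left(-4\right)^{n}}{9} + \frac{17 \cdot 5^{n}}{9}.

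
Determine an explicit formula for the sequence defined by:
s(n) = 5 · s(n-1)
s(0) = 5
Pure geometric recurrence with ratio 5.
By induction s(n) = s(0) · (5)^n = 5 \cdot 5^{n}.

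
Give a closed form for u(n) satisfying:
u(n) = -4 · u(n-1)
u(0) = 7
Pure geometric recurrence with ratio -4.
By induction u(n) = u(0) · (-4)^n = 7 \left(-4\right)^{n}.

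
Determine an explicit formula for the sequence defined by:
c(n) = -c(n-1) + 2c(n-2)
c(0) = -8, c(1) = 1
Characteristic equation: x² + x - 2 = 0, which factors as (x - (1))(x - (-2)) = 0.
Roots r₁ = 1, r₂ = -2 (distinct).
General solution: c(n) = A·(1)^n + B·(-2)^n.
From c(0) = -8: A + B = -8.
From c(1) = 1: A - 2B = 1.
Solving: A = -5, B = -3.
So c(n) = - 3 \left(-2\right)^{n} - 5.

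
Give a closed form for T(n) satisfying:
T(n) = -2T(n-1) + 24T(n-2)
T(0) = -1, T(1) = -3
Characteristic equation: x² + 2x - 24 = 0, which factors as (x - (4))(x - (-6)) = 0.
Roots r₁ = 4, r₂ = -6 (distinct).
General solution: T(n) = A·(4)^n + B·(-6)^n.
From T(0) = -1: A + B = -1.
From T(1) = -3: 4A - 6B = -3.
Solving: A = - \frac{9}{10}, B = - \frac{1}{10}.
So T(n) = - \frac{\left(-6\right)^{n}}{10} - \frac{9 \cdot 4^{n}}{10}.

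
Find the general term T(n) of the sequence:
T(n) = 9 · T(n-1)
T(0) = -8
Pure geometric recurrence with ratio 9.
By induction T(n) = T(0) · (9)^n = - 8 \cdot 9^{n}.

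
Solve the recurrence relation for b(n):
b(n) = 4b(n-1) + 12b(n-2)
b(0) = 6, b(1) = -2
Characteristic equation: x² - 4x - 12 = 0, which factors as (x - (6))(x - (-2)) = 0.
Roots r₁ = 6, r₂ = -2 (distinct).
General solution: b(n) = A·(6)^n + B·(-2)^n.
From b(0) = 6: A + B = 6.
From b(1) = -2: 6A - 2B = -2.
Solving: A = \frac{5}{4}, B = \frac{19}{4}.
So b(n) = \frac{19 \left(-2\right)^{n}}{4} + \frac{5 \cdot 6^{n}}{4}.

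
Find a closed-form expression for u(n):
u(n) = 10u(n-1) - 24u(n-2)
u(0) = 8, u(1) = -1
Characteristic equation: x² - 10x + 24 = 0, which factors as (x - (4))(x - (6)) = 0.
Roots r₁ = 4, r₂ = 6 (distinct).
General solution: u(n) = A·(4)^n + B·(6)^n.
From u(0) = 8: A + B = 8.
From u(1) = -1: 4A + 6B = -1.
Solving: A = \frac{49}{2}, B = - \frac{33}{2}.
So u(n) = \frac{49 \cdot 4^{n}}{2} - \frac{33 \cdot 6^{n}}{2}.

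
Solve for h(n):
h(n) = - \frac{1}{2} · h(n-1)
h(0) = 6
Pure geometric recurrence with ratio - \frac{1}{2}.
By induction h(n) = h(0) · (- \frac{1}{2})^n = 6 \left(- \frac{1}{2}\right)^{n}.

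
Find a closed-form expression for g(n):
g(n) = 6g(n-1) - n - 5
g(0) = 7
First-order linear with linear forcing.
Homogeneous solution: g_h(n) = A·(6)^n.
Try particular g_p(n) = pn + q. Substituting:
  pn + q = 6(p(n-1) + q) - n - 5.
Matching the n-coefficient: p = 6p - 1 ⇒ p = \frac{1}{5}.
Matching constants: q = -6p + 6q - 5 ⇒ q = \frac{31}{25}.
General: g(n) = A·(6)^n + \frac{n}{5} + \frac{31}{25}.
Apply g(0) = 7: A + \frac{31}{25} = 7 ⇒ A = \frac{144}{25}.
So g(n) = \frac{144 \cdot 6^{n}}{25} + \frac{n}{5} + \frac{31}{25}.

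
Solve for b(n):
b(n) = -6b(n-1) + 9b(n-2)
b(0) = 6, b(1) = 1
Characteristic equation: x² + 6x - 9 = 0.
Discriminant Δ = (-6)² + 4·(9) = 72.
Roots r₁,₂ = (-6 ± √72)/2, so r₁ = -3 + 3 \sqrt{2}, r₂ = - 3 \sqrt{2} - 3.
General solution: b(n) = A·r₁^n + B·r₂^n.
From the initial conditions, A + B = 6 and r₁A + r₂B = 1.
Since r₁ - r₂ = √72: A = (1 - (6)r₂)/√72 = \frac{19 \sqrt{2}}{12} + 3, and B = 6 - A = 3 - \frac{19 \sqrt{2}}{12}.
So b(n) = \left(\frac{19 \sqrt{2}}{12} + 3\right)\left(-3 + 3 \sqrt{2}\right)^n + \left(3 - \frac{19 \sqrt{2}}{12}\right)\left(- 3 \sqrt{2} - 3\right)^n.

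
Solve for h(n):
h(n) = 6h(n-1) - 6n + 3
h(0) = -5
First-order linear with linear forcing.
Homogeneous solution: h_h(n) = A·(6)^n.
Try particular h_p(n) = pn + q. Substituting:
  pn + q = 6(p(n-1) + q) - 6n + 3.
Matching the n-coefficient: p = 6p - 6 ⇒ p = \frac{6}{5}.
Matching constants: q = -6p + 6q + 3 ⇒ q = \frac{21}{25}.
General: h(n) = A·(6)^n + \frac{6 n}{5} + \frac{21}{25}.
Apply h(0) = -5: A + \frac{21}{25} = -5 ⇒ A = - \frac{146}{25}.
So h(n) = - \frac{146 \cdot 6^{n}}{25} + \frac{6 n}{5} + \frac{21}{25}.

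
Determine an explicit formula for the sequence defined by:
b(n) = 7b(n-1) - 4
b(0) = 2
First-order linear non-homogeneous.
Homogeneous solution: b_h(n) = A·(7)^n.
Try constant particular solution b_p = K: K = 7K - 4 ⇒ K = \frac{2}{3}.
General: b(n) = A·(7)^n + \frac{2}{3}.
Apply b(0) = 2: A + \frac{2}{3} = 2 ⇒ A = \frac{4}{3}.
So b(n) = \frac{4 \cdot 7^{n}}{3} + \frac{2}{3}.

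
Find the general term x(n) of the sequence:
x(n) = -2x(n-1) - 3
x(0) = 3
First-order linear non-homogeneous.
Homogeneous solution: x_h(n) = A·(-2)^n.
Try constant particular solution x_p = K: K = -2K - 3 ⇒ K = -1.
General: x(n) = A·(-2)^n - 1.
Apply x(0) = 3: A - 1 = 3 ⇒ A = 4.
So x(n) = 4 \left(-2\right)^{n} - 1.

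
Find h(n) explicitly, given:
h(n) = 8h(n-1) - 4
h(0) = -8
First-order linear non-homogeneous.
Homogeneous solution: h_h(n) = A·(8)^n.
Try constant particular solution h_p = K: K = 8K - 4 ⇒ K = \frac{4}{7}.
General: h(n) = A·(8)^n + \frac{4}{7}.
Apply h(0) = -8: A + \frac{4}{7} = -8 ⇒ A = - \frac{60}{7}.
So h(n) = \frac{4}{7} - \frac{60 \cdot 8^{n}}{7}.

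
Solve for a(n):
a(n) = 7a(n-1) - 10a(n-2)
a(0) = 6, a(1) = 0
Characteristic equation: x² - 7x + 10 = 0, which factors as (x - (2))(x - (5)) = 0.
Roots r₁ = 2, r₂ = 5 (distinct).
General solution: a(n) = A·(2)^n + B·(5)^n.
From a(0) = 6: A + B = 6.
From a(1) = 0: 2A + 5B = 0.
Solving: A = 10, B = -4.
So a(n) = 10 \cdot 2^{n} - 4 \cdot 5^{n}.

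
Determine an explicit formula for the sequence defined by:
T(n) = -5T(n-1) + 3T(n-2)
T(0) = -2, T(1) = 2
Characteristic equation: x² + 5x - 3 = 0.
Discriminant Δ = (-5)² + 4·(3) = 37.
Roots r₁,₂ = (-5 ± √37)/2, so r₁ = - \frac{5}{2} + \frac{\sqrt{37}}{2}, r₂ = - \frac{\sqrt{37}}{2} - \frac{5}{2}.
General solution: T(n) = A·r₁^n + B·r₂^n.
From the initial conditions, A + B = -2 and r₁A + r₂B = 2.
Since r₁ - r₂ = √37: A = (2 - (-2)r₂)/√37 = -1 - \frac{3 \sqrt{37}}{37}, and B = -2 - A = -1 + \frac{3 \sqrt{37}}{37}.
So T(n) = \left(-1 - \frac{3 \sqrt{37}}{37}\right)\left(- \frac{5}{2} + \frac{\sqrt{37}}{2}\right)^n + \left(-1 + \frac{3 \sqrt{37}}{37}\right)\left(- \frac{\sqrt{37}}{2} - \frac{5}{2}\right)^n.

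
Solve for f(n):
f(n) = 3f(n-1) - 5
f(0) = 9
First-order linear non-homogeneous.
Homogeneous solution: f_h(n) = A·(3)^n.
Try constant particular solution f_p = K: K = 3K - 5 ⇒ K = \frac{5}{2}.
General: f(n) = A·(3)^n + \frac{5}{2}.
Apply f(0) = 9: A + \frac{5}{2} = 9 ⇒ A = \frac{13}{2}.
So f(n) = \frac{13 \cdot 3^{n}}{2} + \frac{5}{2}.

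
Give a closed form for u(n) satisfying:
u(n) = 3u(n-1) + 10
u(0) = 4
First-order linear non-homogeneous.
Homogeneous solution: u_h(n) = A·(3)^n.
Try constant particular solution u_p = K: K = 3K + 10 ⇒ K = -5.
General: u(n) = A·(3)^n - 5.
Apply u(0) = 4: A - 5 = 4 ⇒ A = 9.
So u(n) = 9 \cdot 3^{n} - 5.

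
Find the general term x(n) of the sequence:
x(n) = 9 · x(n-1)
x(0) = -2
Pure geometric recurrence with ratio 9.
By induction x(n) = x(0) · (9)^n = - 2 \cdot 9^{n}.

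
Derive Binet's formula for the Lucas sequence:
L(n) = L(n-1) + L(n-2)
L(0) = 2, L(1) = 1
This is the Lucas sequence.
Characteristic equation: x² - x - 1 = 0; roots r₁ = \frac{1}{2} + \frac{\sqrt{5}}{2}, r₂ = \frac{1}{2} - \frac{\sqrt{5}}{2}.
General: L(n) = A·r₁^n + B·r₂^n. Solving with L(0)=2, L(1)=1 gives A = 1, B = 1.
So L(n) = 2^{- n} \left(\left(1 - \sqrt{5}\right)^{n} + \left(1 + \sqrt{5}\right)^{n}\right).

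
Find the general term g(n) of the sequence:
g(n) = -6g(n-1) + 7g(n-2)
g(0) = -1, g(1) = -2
Characteristic equation: x² + 6x - 7 = 0, which factors as (x - (1))(x - (-7)) = 0.
Roots r₁ = 1, r₂ = -7 (distinct).
General solution: g(n) = A·(1)^n + B·(-7)^n.
From g(0) = -1: A + B = -1.
From g(1) = -2: A - 7B = -2.
Solving: A = - \frac{9}{8}, B = \frac{1}{8}.
So g(n) = \frac{\left(-7\right)^{n}}{8} - \frac{9}{8}.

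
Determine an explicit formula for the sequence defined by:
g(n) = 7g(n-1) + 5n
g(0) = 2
First-order linear with linear forcing.
Homogeneous solution: g_h(n) = A·(7)^n.
Try particular g_p(n) = pn + q. Substituting:
  pn + q = 7(p(n-1) + q) + 5n.
Matching the n-coefficient: p = 7p + 5 ⇒ p = - \frac{5}{6}.
Matching constants: q = -7p + 7q ⇒ q = - \frac{35}{36}.
General: g(n) = A·(7)^n - \frac{5 n}{6} - \frac{35}{36}.
Apply g(0) = 2: A - \frac{35}{36} = 2 ⇒ A = \frac{107}{36}.
So g(n) = \frac{107 \cdot 7^{n}}{36} - \frac{5 n}{6} - \frac{35}{36}.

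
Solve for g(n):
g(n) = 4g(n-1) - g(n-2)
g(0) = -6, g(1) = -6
Characteristic equation: x² - 4x + 1 = 0.
Discriminant Δ = (4)² + 4·(-1) = 12.
Roots r₁,₂ = (4 ± √12)/2, so r₁ = \sqrt{3} + 2, r₂ = 2 - \sqrt{3}.
General solution: g(n) = A·r₁^n + B·r₂^n.
From the initial conditions, A + B = -6 and r₁A + r₂B = -6.
Since r₁ - r₂ = √12: A = (-6 - (-6)r₂)/√12 = -3 + \sqrt{3}, and B = -6 - A = -3 - \sqrt{3}.
So g(n) = \left(-3 + \sqrt{3}\right)\left(\sqrt{3} + 2\right)^n + \left(-3 - \sqrt{3}\right)\left(2 - \sqrt{3}\right)^n.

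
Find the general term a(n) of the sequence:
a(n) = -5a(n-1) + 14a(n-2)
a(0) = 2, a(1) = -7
Characteristic equation: x² + 5x - 14 = 0, which factors as (x - (-7))(x - (2)) = 0.
Roots r₁ = -7, r₂ = 2 (distinct).
General solution: a(n) = A·(-7)^n + B·(2)^n.
From a(0) = 2: A + B = 2.
From a(1) = -7: -7A + 2B = -7.
Solving: A = \frac{11}{9}, B = \frac{7}{9}.
So a(n) = \frac{11 \left(-7\right)^{n}}{9} + \frac{7 \cdot 2^{n}}{9}.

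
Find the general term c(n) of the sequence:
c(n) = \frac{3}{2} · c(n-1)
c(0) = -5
Pure geometric recurrence with ratio \frac{3}{2}.
By induction c(n) = c(0) · (\frac{3}{2})^n = - 5 \left(\frac{3}{2}\right)^{n}.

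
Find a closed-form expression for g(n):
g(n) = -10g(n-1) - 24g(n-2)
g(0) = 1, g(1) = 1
Characteristic equation: x² + 10x + 24 = 0, which factors as (x - (-6))(x - (-4)) = 0.
Roots r₁ = -6, r₂ = -4 (distinct).
General solution: g(n) = A·(-6)^n + B·(-4)^n.
From g(0) = 1: A + B = 1.
From g(1) = 1: -6A - 4B = 1.
Solving: A = - \frac{5}{2}, B = \frac{7}{2}.
So g(n) = \frac{7 \left(-4\right)^{n}}{2} - \frac{5 \left(-6\right)^{n}}{2}.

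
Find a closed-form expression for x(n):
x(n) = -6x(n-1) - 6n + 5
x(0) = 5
First-order linear with linear forcing.
Homogeneous solution: x_h(n) = A·(-6)^n.
Try particular x_p(n) = pn + q. Substituting:
  pn + q = -6(p(n-1) + q) - 6n + 5.
Matching the n-coefficient: p = -6p - 6 ⇒ p = - \frac{6}{7}.
Matching constants: q = 6p - 6q + 5 ⇒ q = - \frac{1}{49}.
General: x(n) = A·(-6)^n - \frac{6 n}{7} - \frac{1}{49}.
Apply x(0) = 5: A - \frac{1}{49} = 5 ⇒ A = \frac{246}{49}.
So x(n) = \frac{246 \left(-6\right)^{n}}{49} - \frac{6 n}{7} - \frac{1}{49}.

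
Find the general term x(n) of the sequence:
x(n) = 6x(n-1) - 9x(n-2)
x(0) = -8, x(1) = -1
Characteristic equation: x² - 6x + 9 = 0, which is (x - (3))².
Repeated root r = 3.
General solution: x(n) = (A + Bn)·(3)^n.
From x(0) = -8: A = -8.
From x(1) = -1: (A + B)·(3) = -1 ⇒ B = \frac{23}{3}.
So x(n) = \left(\frac{23 n}{3} - 8\right) \cdot (3)^n.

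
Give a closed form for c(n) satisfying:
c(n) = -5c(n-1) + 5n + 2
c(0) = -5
First-order linear with linear forcing.
Homogeneous solution: c_h(n) = A·(-5)^n.
Try particular c_p(n) = pn + q. Substituting:
  pn + q = -5(p(n-1) + q) + 5n + 2.
Matching the n-coefficient: p = -5p + 5 ⇒ p = \frac{5}{6}.
Matching constants: q = 5p - 5q + 2 ⇒ q = \frac{37}{36}.
General: c(n) = A·(-5)^n + \frac{5 n}{6} + \frac{37}{36}.
Apply c(0) = -5: A + \frac{37}{36} = -5 ⇒ A = - \frac{217}{36}.
So c(n) = - \frac{217 \left(-5\right)^{n}}{36} + \frac{5 n}{6} + \frac{37}{36}.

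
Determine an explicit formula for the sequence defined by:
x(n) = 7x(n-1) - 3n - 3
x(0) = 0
First-order linear with linear forcing.
Homogeneous solution: x_h(n) = A·(7)^n.
Try particular x_p(n) = pn + q. Substituting:
  pn + q = 7(p(n-1) + q) - 3n - 3.
Matching the n-coefficient: p = 7p - 3 ⇒ p = \frac{1}{2}.
Matching constants: q = -7p + 7q - 3 ⇒ q = \frac{13}{12}.
General: x(n) = A·(7)^n + \frac{n}{2} + \frac{13}{12}.
Apply x(0) = 0: A + \frac{13}{12} = 0 ⇒ A = - \frac{13}{12}.
So x(n) = - \frac{13 \cdot 7^{n}}{12} + \frac{n}{2} + \frac{13}{12}.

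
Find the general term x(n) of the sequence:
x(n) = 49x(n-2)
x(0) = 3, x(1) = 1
Characteristic equation: x² - 49 = 0, which factors as (x - (7))(x - (-7)) = 0.
Roots r₁ = 7, r₂ = -7 (distinct).
General solution: x(n) = A·(7)^n + B·(-7)^n.
From x(0) = 3: A + B = 3.
From x(1) = 1: 7A - 7B = 1.
Solving: A = \frac{11}{7}, B = \frac{10}{7}.
So x(n) = \frac{10 \left(-7\right)^{n}}{7} + \frac{11 \cdot 7^{n}}{7}.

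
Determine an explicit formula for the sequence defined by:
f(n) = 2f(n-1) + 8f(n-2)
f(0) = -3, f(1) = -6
Characteristic equation: x² - 2x - 8 = 0, which factors as (x - (4))(x - (-2)) = 0.
Roots r₁ = 4, r₂ = -2 (distinct).
General solution: f(n) = A·(4)^n + B·(-2)^n.
From f(0) = -3: A + B = -3.
From f(1) = -6: 4A - 2B = -6.
Solving: A = -2, B = -1.
So f(n) = - \left(-2\right)^{n} - 2 \cdot 4^{n}.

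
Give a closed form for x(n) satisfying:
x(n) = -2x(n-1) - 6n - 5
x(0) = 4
First-order linear with linear forcing.
Homogeneous solution: x_h(n) = A·(-2)^n.
Try particular x_p(n) = pn + q. Substituting:
  pn + q = -2(p(n-1) + q) - 6n - 5.
Matching the n-coefficient: p = -2p - 6 ⇒ p = -2.
Matching constants: q = 2p - 2q - 5 ⇒ q = -3.
General: x(n) = A·(-2)^n - 2 n - 3.
Apply x(0) = 4: A - 3 = 4 ⇒ A = 7.
So x(n) = 7 \left(-2\right)^{n} - 2 n - 3.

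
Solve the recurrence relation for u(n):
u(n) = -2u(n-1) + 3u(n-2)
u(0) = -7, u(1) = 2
Characteristic equation: x² + 2x - 3 = 0, which factors as (x - (1))(x - (-3)) = 0.
Roots r₁ = 1, r₂ = -3 (distinct).
General solution: u(n) = A·(1)^n + B·(-3)^n.
From u(0) = -7: A + B = -7.
From u(1) = 2: A - 3B = 2.
Solving: A = - \frac{19}{4}, B = - \frac{9}{4}.
So u(n) = - \frac{9 \left(-3\right)^{n}}{4} - \frac{19}{4}.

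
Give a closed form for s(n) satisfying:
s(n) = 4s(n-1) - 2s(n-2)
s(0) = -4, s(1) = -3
Characteristic equation: x² - 4x + 2 = 0.
Discriminant Δ = (4)² + 4·(-2) = 8.
Roots r₁,₂ = (4 ± √8)/2, so r₁ = \sqrt{2} + 2, r₂ = 2 - \sqrt{2}.
General solution: s(n) = A·r₁^n + B·r₂^n.
From the initial conditions, A + B = -4 and r₁A + r₂B = -3.
Since r₁ - r₂ = √8: A = (-3 - (-4)r₂)/√8 = -2 + \frac{5 \sqrt{2}}{4}, and B = -4 - A = -2 - \frac{5 \sqrt{2}}{4}.
So s(n) = \left(-2 + \frac{5 \sqrt{2}}{4}\right)\left(\sqrt{2} + 2\right)^n + \left(-2 - \frac{5 \sqrt{2}}{4}\right)\left(2 - \sqrt{2}\right)^n.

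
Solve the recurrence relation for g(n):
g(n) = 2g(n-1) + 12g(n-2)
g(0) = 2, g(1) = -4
Characteristic equation: x² - 2x - 12 = 0.
Discriminant Δ = (2)² + 4·(12) = 52.
Roots r₁,₂ = (2 ± √52)/2, so r₁ = 1 + \sqrt{13}, r₂ = 1 - \sqrt{13}.
General solution: g(n) = A·r₁^n + B·r₂^n.
From the initial conditions, A + B = 2 and r₁A + r₂B = -4.
Since r₁ - r₂ = √52: A = (-4 - (2)r₂)/√52 = 1 - \frac{3 \sqrt{13}}{13}, and B = 2 - A = \frac{3 \sqrt{13}}{13} + 1.
So g(n) = \left(1 - \frac{3 \sqrt{13}}{13}\right)\left(1 + \sqrt{13}\right)^n + \left(\frac{3 \sqrt{13}}{13} + 1\right)\left(1 - \sqrt{13}\right)^n.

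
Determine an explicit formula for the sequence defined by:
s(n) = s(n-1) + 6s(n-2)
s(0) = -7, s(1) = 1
Characteristic equation: x² - x - 6 = 0, which factors as (x - (-2))(x - (3)) = 0.
Roots r₁ = -2, r₂ = 3 (distinct).
General solution: s(n) = A·(-2)^n + B·(3)^n.
From s(0) = -7: A + B = -7.
From s(1) = 1: -2A + 3B = 1.
Solving: A = - \frac{22}{5}, B = - \frac{13}{5}.
So s(n) = - \frac{22 \left(-2\right)^{n}}{5} - \frac{13 \cdot 3^{n}}{5}.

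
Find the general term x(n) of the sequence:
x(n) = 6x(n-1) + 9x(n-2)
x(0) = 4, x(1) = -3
Characteristic equation: x² - 6x - 9 = 0.
Discriminant Δ = (6)² + 4·(9) = 72.
Roots r₁,₂ = (6 ± √72)/2, so r₁ = 3 + 3 \sqrt{2}, r₂ = 3 - 3 \sqrt{2}.
General solution: x(n) = A·r₁^n + B·r₂^n.
From the initial conditions, A + B = 4 and r₁A + r₂B = -3.
Since r₁ - r₂ = √72: A = (-3 - (4)r₂)/√72 = 2 - \frac{5 \sqrt{2}}{4}, and B = 4 - A = \frac{5 \sqrt{2}}{4} + 2.
So x(n) = \left(2 - \frac{5 \sqrt{2}}{4}\right)\left(3 + 3 \sqrt{2}\right)^n + \left(\frac{5 \sqrt{2}}{4} + 2\right)\left(3 - 3 \sqrt{2}\right)^n.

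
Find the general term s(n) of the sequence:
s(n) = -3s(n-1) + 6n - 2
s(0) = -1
First-order linear with linear forcing.
Homogeneous solution: s_h(n) = A·(-3)^n.
Try particular s_p(n) = pn + q. Substituting:
  pn + q = -3(p(n-1) + q) + 6n - 2.
Matching the n-coefficient: p = -3p + 6 ⇒ p = \frac{3}{2}.
Matching constants: q = 3p - 3q - 2 ⇒ q = \frac{5}{8}.
General: s(n) = A·(-3)^n + \frac{3 n}{2} + \frac{5}{8}.
Apply s(0) = -1: A + \frac{5}{8} = -1 ⇒ A = - \frac{13}{8}.
So s(n) = - \frac{13 \left(-3\right)^{n}}{8} + \frac{3 n}{2} + \frac{5}{8}.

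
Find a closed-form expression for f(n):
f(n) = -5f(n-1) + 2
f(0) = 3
First-order linear non-homogeneous.
Homogeneous solution: f_h(n) = A·(-5)^n.
Try constant particular solution f_p = K: K = -5K + 2 ⇒ K = \frac{1}{3}.
General: f(n) = A·(-5)^n + \frac{1}{3}.
Apply f(0) = 3: A + \frac{1}{3} = 3 ⇒ A = \frac{8}{3}.
So f(n) = \frac{8 \left(-5\right)^{n}}{3} + \frac{1}{3}.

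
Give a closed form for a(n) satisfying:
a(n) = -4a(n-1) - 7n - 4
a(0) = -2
First-order linear with linear forcing.
Homogeneous solution: a_h(n) = A·(-4)^n.
Try particular a_p(n) = pn + q. Substituting:
  pn + q = -4(p(n-1) + q) - 7n - 4.
Matching the n-coefficient: p = -4p - 7 ⇒ p = - \frac{7}{5}.
Matching constants: q = 4p - 4q - 4 ⇒ q = - \frac{48}{25}.
General: a(n) = A·(-4)^n - \frac{7 n}{5} - \frac{48}{25}.
Apply a(0) = -2: A - \frac{48}{25} = -2 ⇒ A = - \frac{2}{25}.
So a(n) = - \frac{2 \left(-4\right)^{n}}{25} - \frac{7 n}{5} - \frac{48}{25}.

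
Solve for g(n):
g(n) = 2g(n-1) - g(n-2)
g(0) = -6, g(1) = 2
Characteristic equation: x² - 2x + 1 = 0, which is (x - (1))².
Repeated root r = 1.
General solution: g(n) = (A + Bn)·(1)^n.
From g(0) = -6: A = -6.
From g(1) = 2: (A + B)·(1) = 2 ⇒ B = 8.
So g(n) = \left(8 n - 6\right) \cdot (1)^n.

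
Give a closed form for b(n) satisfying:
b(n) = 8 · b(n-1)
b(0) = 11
Pure geometric recurrence with ratio 8.
By induction b(n) = b(0) · (8)^n = 11 \cdot 8^{n}.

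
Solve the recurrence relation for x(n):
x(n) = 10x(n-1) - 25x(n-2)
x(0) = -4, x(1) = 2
Characteristic equation: x² - 10x + 25 = 0, which is (x - (5))².
Repeated root r = 5.
General solution: x(n) = (A + Bn)·(5)^n.
From x(0) = -4: A = -4.
From x(1) = 2: (A + B)·(5) = 2 ⇒ B = \frac{22}{5}.
So x(n) = \left(\frac{22 n}{5} - 4\right) \cdot (5)^n.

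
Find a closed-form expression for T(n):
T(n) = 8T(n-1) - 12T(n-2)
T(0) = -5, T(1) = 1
Characteristic equation: x² - 8x + 12 = 0, which factors as (x - (2))(x - (6)) = 0.
Roots r₁ = 2, r₂ = 6 (distinct).
General solution: T(n) = A·(2)^n + B·(6)^n.
From T(0) = -5: A + B = -5.
From T(1) = 1: 2A + 6B = 1.
Solving: A = - \frac{31}{4}, B = \frac{11}{4}.
So T(n) = - \frac{31 \cdot 2^{n}}{4} + \frac{11 \cdot 6^{n}}{4}.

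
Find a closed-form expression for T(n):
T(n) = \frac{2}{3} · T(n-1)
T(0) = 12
Pure geometric recurrence with ratio \frac{2}{3}.
By induction T(n) = T(0) · (\frac{2}{3})^n = 12 \left(\frac{2}{3}\right)^{n}.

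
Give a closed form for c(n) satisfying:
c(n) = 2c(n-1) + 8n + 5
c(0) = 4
First-order linear with linear forcing.
Homogeneous solution: c_h(n) = A·(2)^n.
Try particular c_p(n) = pn + q. Substituting:
  pn + q = 2(p(n-1) + q) + 8n + 5.
Matching the n-coefficient: p = 2p + 8 ⇒ p = -8.
Matching constants: q = -2p + 2q + 5 ⇒ q = -21.
General: c(n) = A·(2)^n - 8 n - 21.
Apply c(0) = 4: A - 21 = 4 ⇒ A = 25.
So c(n) = 25 \cdot 2^{n} - 8 n - 21.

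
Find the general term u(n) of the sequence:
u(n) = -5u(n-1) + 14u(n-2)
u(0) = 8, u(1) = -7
Characteristic equation: x² + 5x - 14 = 0, which factors as (x - (2))(x - (-7)) = 0.
Roots r₁ = 2, r₂ = -7 (distinct).
General solution: u(n) = A·(2)^n + B·(-7)^n.
From u(0) = 8: A + B = 8.
From u(1) = -7: 2A - 7B = -7.
Solving: A = \frac{49}{9}, B = \frac{23}{9}.
So u(n) = \frac{23 \left(-7\right)^{n}}{9} + \frac{49 \cdot 2^{n}}{9}.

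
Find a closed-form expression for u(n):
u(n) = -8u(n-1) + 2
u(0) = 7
First-order linear non-homogeneous.
Homogeneous solution: u_h(n) = A·(-8)^n.
Try constant particular solution u_p = K: K = -8K + 2 ⇒ K = \frac{2}{9}.
General: u(n) = A·(-8)^n + \frac{2}{9}.
Apply u(0) = 7: A + \frac{2}{9} = 7 ⇒ A = \frac{61}{9}.
So u(n) = \frac{61 \left(-8\right)^{n}}{9} + \frac{2}{9}.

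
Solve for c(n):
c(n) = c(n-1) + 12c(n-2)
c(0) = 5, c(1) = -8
Characteristic equation: x² - x - 12 = 0, which factors as (x - (-3))(x - (4)) = 0.
Roots r₁ = -3, r₂ = 4 (distinct).
General solution: c(n) = A·(-3)^n + B·(4)^n.
From c(0) = 5: A + B = 5.
From c(1) = -8: -3A + 4B = -8.
Solving: A = 4, B = 1.
So c(n) = 4 \left(-3\right)^{n} + 4^{n}.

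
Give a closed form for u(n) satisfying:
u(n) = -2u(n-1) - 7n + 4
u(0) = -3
First-order linear with linear forcing.
Homogeneous solution: u_h(n) = A·(-2)^n.
Try particular u_p(n) = pn + q. Substituting:
  pn + q = -2(p(n-1) + q) - 7n + 4.
Matching the n-coefficient: p = -2p - 7 ⇒ p = - \frac{7}{3}.
Matching constants: q = 2p - 2q + 4 ⇒ q = - \frac{2}{9}.
General: u(n) = A·(-2)^n - \frac{7 n}{3} - \frac{2}{9}.
Apply u(0) = -3: A - \frac{2}{9} = -3 ⇒ A = - \frac{25}{9}.
So u(n) = - \frac{25 \left(-2\right)^{n}}{9} - \frac{7 n}{3} - \frac{2}{9}.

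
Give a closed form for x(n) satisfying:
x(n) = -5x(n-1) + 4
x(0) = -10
First-order linear non-homogeneous.
Homogeneous solution: x_h(n) = A·(-5)^n.
Try constant particular solution x_p = K: K = -5K + 4 ⇒ K = \frac{2}{3}.
General: x(n) = A·(-5)^n + \frac{2}{3}.
Apply x(0) = -10: A + \frac{2}{3} = -10 ⇒ A = - \frac{32}{3}.
So x(n) = \frac{2}{3} - \frac{32 \left(-5\right)^{n}}{3}.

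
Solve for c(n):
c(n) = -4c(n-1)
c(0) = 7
This is a homogeneous first-order recurrence with ratio -4.
By induction c(n) = c(0) · (-4)^n = 7 \left(-4\right)^{n}.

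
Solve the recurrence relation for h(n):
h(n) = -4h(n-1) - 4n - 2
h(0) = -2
First-order linear with linear forcing.
Homogeneous solution: h_h(n) = A·(-4)^n.
Try particular h_p(n) = pn + q. Substituting:
  pn + q = -4(p(n-1) + q) - 4n - 2.
Matching the n-coefficient: p = -4p - 4 ⇒ p = - \frac{4}{5}.
Matching constants: q = 4p - 4q - 2 ⇒ q = - \frac{26}{25}.
General: h(n) = A·(-4)^n - \frac{4 n}{5} - \frac{26}{25}.
Apply h(0) = -2: A - \frac{26}{25} = -2 ⇒ A = - \frac{24}{25}.
So h(n) = - \frac{24 \left(-4\right)^{n}}{25} - \frac{4 n}{5} - \frac{26}{25}.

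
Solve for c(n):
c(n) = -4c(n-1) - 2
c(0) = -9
First-order linear non-homogeneous.
Homogeneous solution: c_h(n) = A·(-4)^n.
Try constant particular solution c_p = K: K = -4K - 2 ⇒ K = - \frac{2}{5}.
General: c(n) = A·(-4)^n - \frac{2}{5}.
Apply c(0) = -9: A - \frac{2}{5} = -9 ⇒ A = - \frac{43}{5}.
So c(n) = - \frac{43 \left(-4\right)^{n}}{5} - \frac{2}{5}.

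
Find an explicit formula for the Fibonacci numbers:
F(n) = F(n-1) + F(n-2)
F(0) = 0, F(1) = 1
This is the Fibonacci sequence.
Characteristic equation: x² - x - 1 = 0; roots r₁ = \frac{1}{2} + \frac{\sqrt{5}}{2}, r₂ = \frac{1}{2} - \frac{\sqrt{5}}{2}.
General: F(n) = A·r₁^n + B·r₂^n. Solving with F(0)=0, F(1)=1 gives A = \frac{\sqrt{5}}{5}, B = - \frac{\sqrt{5}}{5}.
So F(n) = \frac{2^{- n} \sqrt{5} \left(- \left(1 - \sqrt{5}\right)^{n} + \left(1 + \sqrt{5}\right)^{n}\right)}{5}.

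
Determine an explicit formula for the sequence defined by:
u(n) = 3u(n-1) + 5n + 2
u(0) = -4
First-order linear with linear forcing.
Homogeneous solution: u_h(n) = A·(3)^n.
Try particular u_p(n) = pn + q. Substituting:
  pn + q = 3(p(n-1) + q) + 5n + 2.
Matching the n-coefficient: p = 3p + 5 ⇒ p = - \frac{5}{2}.
Matching constants: q = -3p + 3q + 2 ⇒ q = - \frac{19}{4}.
General: u(n) = A·(3)^n - \frac{5 n}{2} - \frac{19}{4}.
Apply u(0) = -4: A - \frac{19}{4} = -4 ⇒ A = \frac{3}{4}.
So u(n) = \frac{3 \cdot 3^{n}}{4} - \frac{5 n}{2} - \frac{19}{4}.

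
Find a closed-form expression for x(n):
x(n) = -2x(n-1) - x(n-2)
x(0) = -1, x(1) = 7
Characteristic equation: x² + 2x + 1 = 0, which is (x - (-1))².
Repeated root r = -1.
General solution: x(n) = (A + Bn)·(-1)^n.
From x(0) = -1: A = -1.
From x(1) = 7: (A + B)·(-1) = 7 ⇒ B = -6.
So x(n) = \left(- 6 n - 1\right) \cdot (-1)^n.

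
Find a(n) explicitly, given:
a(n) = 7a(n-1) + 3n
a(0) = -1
First-order linear with linear forcing.
Homogeneous solution: a_h(n) = A·(7)^n.
Try particular a_p(n) = pn + q. Substituting:
  pn + q = 7(p(n-1) + q) + 3n.
Matching the n-coefficient: p = 7p + 3 ⇒ p = - \frac{1}{2}.
Matching constants: q = -7p + 7q ⇒ q = - \frac{7}{12}.
General: a(n) = A·(7)^n - \frac{n}{2} - \frac{7}{12}.
Apply a(0) = -1: A - \frac{7}{12} = -1 ⇒ A = - \frac{5}{12}.
So a(n) = - \frac{5 \cdot 7^{n}}{12} - \frac{n}{2} - \frac{7}{12}.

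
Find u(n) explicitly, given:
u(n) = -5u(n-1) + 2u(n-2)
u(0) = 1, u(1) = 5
Characteristic equation: x² + 5x - 2 = 0.
Discriminant Δ = (-5)² + 4·(2) = 33.
Roots r₁,₂ = (-5 ± √33)/2, so r₁ = - \frac{5}{2} + \frac{\sqrt{33}}{2}, r₂ = - \frac{\sqrt{33}}{2} - \frac{5}{2}.
General solution: u(n) = A·r₁^n + B·r₂^n.
From the initial conditions, A + B = 1 and r₁A + r₂B = 5.
Since r₁ - r₂ = √33: A = (5 - (1)r₂)/√33 = \frac{1}{2} + \frac{5 \sqrt{33}}{22}, and B = 1 - A = \frac{1}{2} - \frac{5 \sqrt{33}}{22}.
So u(n) = \left(\frac{1}{2} + \frac{5 \sqrt{33}}{22}\right)\left(- \frac{5}{2} + \frac{\sqrt{33}}{2}\right)^n + \left(\frac{1}{2} - \frac{5 \sqrt{33}}{22}\right)\left(- \frac{\sqrt{33}}{2} - \frac{5}{2}\right)^n.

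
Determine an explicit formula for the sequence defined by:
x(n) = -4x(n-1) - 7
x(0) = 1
First-order linear non-homogeneous.
Homogeneous solution: x_h(n) = A·(-4)^n.
Try constant particular solution x_p = K: K = -4K - 7 ⇒ K = - \frac{7}{5}.
General: x(n) = A·(-4)^n - \frac{7}{5}.
Apply x(0) = 1: A - \frac{7}{5} = 1 ⇒ A = \frac{12}{5}.
So x(n) = \frac{12 \left(-4\right)^{n}}{5} - \frac{7}{5}.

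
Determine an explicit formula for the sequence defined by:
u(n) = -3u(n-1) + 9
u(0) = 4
First-order linear non-homogeneous.
Homogeneous solution: u_h(n) = A·(-3)^n.
Try constant particular solution u_p = K: K = -3K + 9 ⇒ K = \frac{9}{4}.
General: u(n) = A·(-3)^n + \frac{9}{4}.
Apply u(0) = 4: A + \frac{9}{4} = 4 ⇒ A = \frac{7}{4}.
So u(n) = \frac{7 \left(-3\right)^{n}}{4} + \frac{9}{4}.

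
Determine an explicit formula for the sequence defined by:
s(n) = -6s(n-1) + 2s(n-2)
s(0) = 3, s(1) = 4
Characteristic equation: x² + 6x - 2 = 0.
Discriminant Δ = (-6)² + 4·(2) = 44.
Roots r₁,₂ = (-6 ± √44)/2, so r₁ = -3 + \sqrt{11}, r₂ = - \sqrt{11} - 3.
General solution: s(n) = A·r₁^n + B·r₂^n.
From the initial conditions, A + B = 3 and r₁A + r₂B = 4.
Since r₁ - r₂ = √44: A = (4 - (3)r₂)/√44 = \frac{3}{2} + \frac{13 \sqrt{11}}{22}, and B = 3 - A = \frac{3}{2} - \frac{13 \sqrt{11}}{22}.
So s(n) = \left(\frac{3}{2} + \frac{13 \sqrt{11}}{22}\right)\left(-3 + \sqrt{11}\right)^n + \left(\frac{3}{2} - \frac{13 \sqrt{11}}{22}\right)\left(- \sqrt{11} - 3\right)^n.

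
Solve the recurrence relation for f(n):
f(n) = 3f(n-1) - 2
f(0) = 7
First-order linear non-homogeneous.
Homogeneous solution: f_h(n) = A·(3)^n.
Try constant particular solution f_p = K: K = 3K - 2 ⇒ K = 1.
General: f(n) = A·(3)^n + 1.
Apply f(0) = 7: A + 1 = 7 ⇒ A = 6.
So f(n) = 6 \cdot 3^{n} + 1.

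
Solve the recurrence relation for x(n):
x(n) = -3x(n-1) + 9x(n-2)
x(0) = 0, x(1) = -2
Characteristic equation: x² + 3x - 9 = 0.
Discriminant Δ = (-3)² + 4·(9) = 45.
Roots r₁,₂ = (-3 ± √45)/2, so r₁ = - \frac{3}{2} + \frac{3 \sqrt{5}}{2}, r₂ = - \frac{3 \sqrt{5}}{2} - \frac{3}{2}.
General solution: x(n) = A·r₁^n + B·r₂^n.
From the initial conditions, A + B = 0 and r₁A + r₂B = -2.
Since r₁ - r₂ = √45: A = (-2 - (0)r₂)/√45 = - \frac{2 \sqrt{5}}{15}, and B = 0 - A = \frac{2 \sqrt{5}}{15}.
So x(n) = \left(- \frac{2 \sqrt{5}}{15}\right)\left(- \frac{3}{2} + \frac{3 \sqrt{5}}{2}\right)^n + \left(\frac{2 \sqrt{5}}{15}\right)\left(- \frac{3 \sqrt{5}}{2} - \frac{3}{2}\right)^n.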